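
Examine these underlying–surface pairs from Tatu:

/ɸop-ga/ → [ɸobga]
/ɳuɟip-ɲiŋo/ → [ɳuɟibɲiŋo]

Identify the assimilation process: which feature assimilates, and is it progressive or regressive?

regressive voicing assimilation

Comparing underlying and surface forms, /p/ → [b] is the alternation; the neighbouring /g/ is constant.
The change voiceless → voiced matches the voicing of the following /g/, identifying this as voicing assimilation.
Place and manner are unchanged, so the assimilation is partial, not total.
The other alternating form patterns the same way: /p/ → [b] before /ɲ/ (voiceless → voiced, matching voiced) — only voicing changes, and always toward the following segment.
Since the segment that changes precedes the conditioning segment, the assimilation is regressive.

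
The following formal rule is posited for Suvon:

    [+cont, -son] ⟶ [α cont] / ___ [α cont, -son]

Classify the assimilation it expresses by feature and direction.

The shared variable α links the value of [cont] on the target to that of the neighbouring obstruent. [cont] distinguishes stops from fricatives — a manner-of-articulation feature — so this is manner assimilation.
The conditioning segment sits to the right of the focus bar, meaning the trigger follows the segment that changes — regressive assimilation.

regressive manner assimilation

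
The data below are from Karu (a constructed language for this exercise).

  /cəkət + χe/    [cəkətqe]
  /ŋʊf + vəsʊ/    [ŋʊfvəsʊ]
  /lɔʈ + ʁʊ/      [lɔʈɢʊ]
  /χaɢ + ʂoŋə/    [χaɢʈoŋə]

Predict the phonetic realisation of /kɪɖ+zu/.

The data show progressive manner assimilation: /χ/ → [q] after /t/; /ʁ/ → [ɢ] after /ʈ/; /ʂ/ → [ʈ] after /ɢ/. In each pair only manner changes, matching the preceding consonant, while place and voice stay constant.
Nothing changes in [ŋʊfvəsʊ]: there the adjacent consonants already agree in manner (/v/ and /f/ are both fricatives), so this form is consistent with the same rule.
/z/ is a voiced alveolar fricative. The preceding trigger /ɖ/ is a stop, so /z/ must become a stop as well.
Changing only its manner to stop gives [d] — the voiced alveolar stop.

[kɪɖdu]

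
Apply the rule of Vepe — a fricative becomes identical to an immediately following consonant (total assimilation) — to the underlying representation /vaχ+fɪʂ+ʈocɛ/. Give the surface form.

[vaffɪʈʈocɛ]

/χ/ is the segment targeted by the rule; it sits immediately before /f/, so it assimilates completely and surfaces as [f].
The same rule applies at the second boundary: /ʂ/ → [ʈ] next to /ʈ/.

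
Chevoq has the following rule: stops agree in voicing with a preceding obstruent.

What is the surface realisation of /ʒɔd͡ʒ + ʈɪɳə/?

The rule targets /ʈ/ (voiceless retroflex stop), which sits after the trigger /d͡ʒ/ (voiced).
Changing only its voicing to voiced gives [ɖ] — the voiced retroflex stop.

[ʒɔd͡ʒɖɪɳə]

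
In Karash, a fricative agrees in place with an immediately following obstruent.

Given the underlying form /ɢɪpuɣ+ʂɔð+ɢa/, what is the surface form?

The rule targets /ɣ/ (voiced velar fricative), which sits before the trigger /ʂ/ (retroflex).
The voiced retroflex fricative is [ʐ], so /ɣ/ → [ʐ].
At the second juncture, /ð/ likewise becomes [ʁ] adjacent to /ɢ/.

[ɢɪpuʐʂɔʁɢa]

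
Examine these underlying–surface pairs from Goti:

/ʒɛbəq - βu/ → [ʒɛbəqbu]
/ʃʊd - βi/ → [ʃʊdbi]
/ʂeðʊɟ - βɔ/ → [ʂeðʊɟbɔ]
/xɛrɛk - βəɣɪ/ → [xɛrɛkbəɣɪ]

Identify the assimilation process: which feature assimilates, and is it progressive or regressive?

The segment that alternates is /β/, which surfaces as [b] when adjacent to /q/.
/β/ is a fricative while /q/ is a stop; the output [b] is a stop, matching the trigger — so the feature that spreads is manner.
Place and voice are unchanged, so the assimilation is partial, not total.
The same holds elsewhere in the data: /β/ → [b] after /d/ (fricative → stop, matching a stop); /β/ → [b] after /ɟ/ (fricative → stop, matching a stop); /β/ → [b] after /k/ (fricative → stop, matching a stop) — only manner changes, and always toward the preceding segment.
Since the segment that changes follows the conditioning segment, the assimilation is progressive.

progressive manner assimilation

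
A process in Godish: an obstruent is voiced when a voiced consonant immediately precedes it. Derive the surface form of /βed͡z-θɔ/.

[βed͡zðɔ]

The rule targets /θ/ (voiceless dental fricative), which sits after the trigger /d͡z/ (voiced).
Changing only its voicing to voiced gives [ð] — the voiced dental fricative.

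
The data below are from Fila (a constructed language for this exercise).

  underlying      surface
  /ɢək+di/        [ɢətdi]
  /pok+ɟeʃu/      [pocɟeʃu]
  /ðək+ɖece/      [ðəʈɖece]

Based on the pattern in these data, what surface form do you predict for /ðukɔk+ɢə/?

[ðukɔqɢə]

The data show regressive place assimilation: /k/ → [t] before /d/; /k/ → [c] before /ɟ/; /k/ → [ʈ] before /ɖ/. In each pair only place changes, matching the following consonant, while manner and voice stay constant.
The rule targets /k/ (voiceless velar stop), which sits before the trigger /ɢ/ (uvular).
Changing only its place to uvular gives [q] — the voiceless uvular stop.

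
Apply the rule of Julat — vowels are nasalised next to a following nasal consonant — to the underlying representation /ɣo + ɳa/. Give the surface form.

[ɣõɳa]

The vowel /o/ is adjacent to the following nasal /ɳ/, so it acquires [+nasal] and surfaces as [õ].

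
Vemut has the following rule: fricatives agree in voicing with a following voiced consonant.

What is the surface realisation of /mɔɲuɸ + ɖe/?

The rule targets /ɸ/ (voiceless bilabial fricative), which sits before the trigger /ɖ/ (voiced).
A voiced bilabial fricative is [β], so the surface segment is [β].

[mɔɲuβɖe]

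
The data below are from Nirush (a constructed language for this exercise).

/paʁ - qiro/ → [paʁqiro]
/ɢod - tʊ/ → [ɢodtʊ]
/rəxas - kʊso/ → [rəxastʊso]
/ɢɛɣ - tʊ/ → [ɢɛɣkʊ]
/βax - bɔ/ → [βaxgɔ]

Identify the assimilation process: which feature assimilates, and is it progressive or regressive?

Underlying /k/ is realised as [t] next to /s/; /s/ itself does not change.
/k/ is velar while /s/ is alveolar; the output [t] is alveolar, matching the trigger — so the feature that spreads is place.
Manner and voice are unchanged, so the assimilation is partial, not total.
The same holds elsewhere in the data: /t/ → [k] after /ɣ/ (alveolar → velar, matching velar); /b/ → [g] after /x/ (bilabial → velar, matching velar) — only place changes, and always toward the preceding segment.
Nothing changes in [paʁqiro], [ɢodtʊ]: there the adjacent consonants already agree in place (/q/ and /ʁ/ are both uvular; /t/ and /d/ are both alveolar), so these forms are consistent with the same rule.
Since the segment that changes follows the conditioning segment, the assimilation is progressive.

progressive place assimilation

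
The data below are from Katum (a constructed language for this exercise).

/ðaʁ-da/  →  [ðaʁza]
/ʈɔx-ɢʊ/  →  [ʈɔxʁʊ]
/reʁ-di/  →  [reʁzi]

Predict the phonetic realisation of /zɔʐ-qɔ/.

The data show progressive manner assimilation: /d/ → [z] after /ʁ/; /ɢ/ → [ʁ] after /x/. In each pair only manner changes, matching the preceding consonant, while place and voice stay constant.
The rule targets /q/ (voiceless uvular stop), which sits after the trigger /ʐ/ (fricative).
The voiceless uvular fricative is [χ], so /q/ → [χ].

[zɔʐχɔ]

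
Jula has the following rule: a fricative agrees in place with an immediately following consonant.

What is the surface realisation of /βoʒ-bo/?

The rule targets /ʒ/ (voiced postalveolar fricative), which sits before the trigger /b/ (bilabial).
Changing only its place to bilabial gives [β] — the voiced bilabial fricative.

[βoβbo]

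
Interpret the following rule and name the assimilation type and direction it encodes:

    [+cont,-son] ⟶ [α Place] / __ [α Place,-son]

regressive place assimilation

The rule copies the place features (abbreviated [Place]) from the environment onto the target, so the assimilating feature is place.
The conditioning segment sits to the right of the focus bar, meaning the trigger follows the segment that changes — regressive assimilation.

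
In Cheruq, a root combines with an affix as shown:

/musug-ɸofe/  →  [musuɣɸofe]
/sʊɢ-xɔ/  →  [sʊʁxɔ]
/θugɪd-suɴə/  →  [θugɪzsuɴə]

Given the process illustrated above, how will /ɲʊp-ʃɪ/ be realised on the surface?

The data show regressive manner assimilation: /g/ → [ɣ] before /ɸ/; /ɢ/ → [ʁ] before /x/; /d/ → [z] before /s/. In each pair only manner changes, matching the following consonant, while place and voice stay constant.
The rule targets /p/ (voiceless bilabial stop), which sits before the trigger /ʃ/ (fricative).
A voiceless bilabial fricative is [ɸ], so the surface segment is [ɸ].

[ɲʊɸʃɪ]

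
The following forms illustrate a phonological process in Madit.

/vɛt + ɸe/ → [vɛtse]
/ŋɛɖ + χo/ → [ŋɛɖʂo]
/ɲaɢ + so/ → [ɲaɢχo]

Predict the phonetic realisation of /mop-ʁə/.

The data show progressive place assimilation: /ɸ/ → [s] after /t/; /χ/ → [ʂ] after /ɖ/; /s/ → [χ] after /ɢ/. In each pair only place changes, matching the preceding consonant, while manner and voice stay constant.
/ʁ/ is a voiced uvular fricative. The preceding trigger /p/ is bilabial, so /ʁ/ must become bilabial as well.
The voiced bilabial fricative is [β], so /ʁ/ → [β].

[mopβə]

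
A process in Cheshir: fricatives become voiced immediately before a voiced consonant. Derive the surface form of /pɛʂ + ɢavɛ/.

/ʂ/ is a voiceless retroflex fricative. The following trigger /ɢ/ is voiced, so /ʂ/ must become voiced as well.
Changing only its voicing to voiced gives [ʐ] — the voiced retroflex fricative.

[pɛʐɢavɛ]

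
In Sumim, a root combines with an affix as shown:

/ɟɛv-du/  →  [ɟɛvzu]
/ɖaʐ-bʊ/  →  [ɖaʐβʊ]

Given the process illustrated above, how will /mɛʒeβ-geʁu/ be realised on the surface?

The data show progressive manner assimilation: /d/ → [z] after /v/; /b/ → [β] after /ʐ/. In each pair only manner changes, matching the preceding consonant, while place and voice stay constant.
The rule targets /g/ (voiced velar stop), which sits after the trigger /β/ (fricative).
The voiced velar fricative is [ɣ], so /g/ → [ɣ].

[mɛʒeβɣeʁu]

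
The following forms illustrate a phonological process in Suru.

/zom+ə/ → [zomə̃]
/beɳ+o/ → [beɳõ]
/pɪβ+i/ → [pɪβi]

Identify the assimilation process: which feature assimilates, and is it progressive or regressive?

The vowel /ə/ surfaces as nasalised [ə̃] next to the preceding nasal /m/ — it has acquired the [+nasal] feature of its neighbour.
The other form shows the same pattern: /o/ → [õ] after /ɳ/ — each time a vowel is nasalised next to a preceding nasal.
No change occurs in [pɪβi] because the vowel at the boundary is adjacent to an oral consonant, not a nasal (/i/ next to /β/).
Because the conditioning nasal is to the left of the vowel that changes, the process is progressive (perseverative).

progressive nasality assimilation (vowel nasalisation)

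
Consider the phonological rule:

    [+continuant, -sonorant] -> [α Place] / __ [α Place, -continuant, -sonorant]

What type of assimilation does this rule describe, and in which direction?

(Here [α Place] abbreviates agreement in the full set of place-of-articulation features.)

The shared variable α links the value of the place features (abbreviated [Place]) on the target to the same value on the neighbouring segment, so place is the feature that assimilates.
Since the environment is written after the underscore, the trigger follows the target; the direction is regressive.

regressive place assimilation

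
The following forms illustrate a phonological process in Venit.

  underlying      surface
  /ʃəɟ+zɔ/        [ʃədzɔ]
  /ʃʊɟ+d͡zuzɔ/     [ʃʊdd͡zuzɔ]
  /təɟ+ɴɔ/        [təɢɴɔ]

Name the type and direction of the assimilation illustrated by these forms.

The segment that alternates is /ɟ/, which surfaces as [d] when adjacent to /z/.
The change palatal → alveolar matches the place of the following /z/, identifying this as place assimilation.
Manner and voice are unchanged, so the assimilation is partial, not total.
The same holds elsewhere in the data: /ɟ/ → [d] before /d͡z/ (palatal → alveolar, matching alveolar); /ɟ/ → [ɢ] before /ɴ/ (palatal → uvular, matching uvular) — only place changes, and always toward the following segment.
Since the segment that changes precedes the conditioning segment, the assimilation is regressive.

regressive place assimilation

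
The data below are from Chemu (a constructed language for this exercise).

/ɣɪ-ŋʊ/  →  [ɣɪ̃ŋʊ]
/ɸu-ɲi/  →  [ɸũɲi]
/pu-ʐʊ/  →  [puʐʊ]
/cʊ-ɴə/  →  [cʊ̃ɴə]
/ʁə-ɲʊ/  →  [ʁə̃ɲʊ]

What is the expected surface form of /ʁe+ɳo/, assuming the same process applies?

[ʁẽɳo]

The data show regressive nasality assimilation (vowel nasalisation): /ɪ/ → [ɪ̃] before /ŋ/; /u/ → [ũ] before /ɲ/; /ʊ/ → [ʊ̃] before /ɴ/; /ə/ → [ə̃] before /ɲ/ — a vowel is nasalised by an immediately following nasal consonant.
No change occurs in [puʐʊ] because the vowel at the boundary is adjacent to an oral consonant, not a nasal (/u/ next to /ʐ/).
The vowel /e/ is adjacent to the following nasal /ɳ/, so it acquires [+nasal] and surfaces as [ẽ].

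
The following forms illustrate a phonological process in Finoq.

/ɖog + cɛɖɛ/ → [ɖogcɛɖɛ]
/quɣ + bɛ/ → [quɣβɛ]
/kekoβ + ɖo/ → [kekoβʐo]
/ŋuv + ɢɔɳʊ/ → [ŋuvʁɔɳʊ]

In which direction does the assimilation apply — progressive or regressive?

progressive

Comparing underlying and surface forms, /b/ → [β] is the alternation; the neighbouring /ɣ/ is constant.
The change stop → fricative matches the manner of the preceding /ɣ/, identifying this as manner assimilation.
Checking the remaining alternations: /ɖ/ → [ʐ] after /β/ (stop → fricative, matching a fricative); /ɢ/ → [ʁ] after /v/ (stop → fricative, matching a fricative) — only manner changes, and always toward the preceding segment.
No alternation appears in [ɖogcɛɖɛ]: there the adjacent consonants already agree in manner (/c/ and /g/ are both stops), so this form is consistent with the same rule.
The trigger is the preceding segment, so the direction is progressive (perseverative).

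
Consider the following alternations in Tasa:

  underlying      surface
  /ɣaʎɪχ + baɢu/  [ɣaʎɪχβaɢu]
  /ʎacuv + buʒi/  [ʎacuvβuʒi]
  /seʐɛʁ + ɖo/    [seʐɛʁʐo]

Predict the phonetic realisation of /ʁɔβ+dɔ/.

The data show progressive manner assimilation: /b/ → [β] after /χ/; /b/ → [β] after /v/; /ɖ/ → [ʐ] after /ʁ/. In each pair only manner changes, matching the preceding consonant, while place and voice stay constant.
The rule targets /d/ (voiced alveolar stop), which sits after the trigger /β/ (fricative).
A voiced alveolar fricative is [z], so the surface segment is [z].

[ʁɔβzɔ]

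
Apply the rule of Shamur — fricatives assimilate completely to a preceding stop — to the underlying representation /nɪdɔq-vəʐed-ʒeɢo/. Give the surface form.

[nɪdɔqqəʐeddeɢo]

/v/ is the segment targeted by the rule; it sits immediately after /q/, so it assimilates completely and surfaces as [q].
At the second juncture, /ʒ/ likewise becomes [d] adjacent to /d/.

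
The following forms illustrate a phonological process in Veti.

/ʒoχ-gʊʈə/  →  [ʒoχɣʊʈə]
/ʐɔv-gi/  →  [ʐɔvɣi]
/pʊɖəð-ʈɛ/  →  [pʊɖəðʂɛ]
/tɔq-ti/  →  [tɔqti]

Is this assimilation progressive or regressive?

progressive

Underlying /g/ is realised as [ɣ] next to /χ/; /χ/ itself does not change.
/g/ is a stop while /χ/ is a fricative; the output [ɣ] is a fricative, matching the trigger — so the feature that spreads is manner.
Checking the remaining alternations: /g/ → [ɣ] after /v/ (stop → fricative, matching a fricative); /ʈ/ → [ʂ] after /ð/ (stop → fricative, matching a fricative) — only manner changes, and always toward the preceding segment.
No alternation appears in [tɔqti]: there the adjacent consonants already agree in manner (/t/ and /q/ are both stops), so this form is consistent with the same rule.
Since the segment that changes follows the conditioning segment, the assimilation is progressive.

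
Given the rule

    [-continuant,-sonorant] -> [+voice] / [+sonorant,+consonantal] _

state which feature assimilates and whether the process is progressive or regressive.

progressive voicing assimilation

The target ([-continuant,-sonorant], stops) acquires [+voice] next to a sonorant consonant ([+sonorant,+consonantal]) — it takes on the voicing of its neighbour, so the feature that spreads is voicing.
Since the environment is written before the underscore, the trigger precedes the target; the direction is progressive.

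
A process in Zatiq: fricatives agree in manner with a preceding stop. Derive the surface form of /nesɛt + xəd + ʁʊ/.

[nesɛtkədɢʊ]

The rule targets /x/ (voiceless velar fricative), which sits after the trigger /t/ (stop).
Changing only its manner to stop gives [k] — the voiceless velar stop.
The same rule applies at the second boundary: /ʁ/ → [ɢ] next to /d/.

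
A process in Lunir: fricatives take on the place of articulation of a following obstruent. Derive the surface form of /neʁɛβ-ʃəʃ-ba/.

[neʁɛʒʃəɸba]

The rule targets /β/ (voiced bilabial fricative), which sits before the trigger /ʃ/ (postalveolar).
The voiced postalveolar fricative is [ʒ], so /β/ → [ʒ].
At the second juncture, /ʃ/ likewise becomes [ɸ] adjacent to /b/.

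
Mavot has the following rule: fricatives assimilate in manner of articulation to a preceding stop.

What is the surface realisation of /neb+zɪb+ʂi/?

[nebdɪbʈi]

/z/ is a voiced alveolar fricative. The preceding trigger /b/ is a stop, so /z/ must become a stop as well.
Changing only its manner to stop gives [d] — the voiced alveolar stop.
At the second juncture, /ʂ/ likewise becomes [ʈ] adjacent to /b/.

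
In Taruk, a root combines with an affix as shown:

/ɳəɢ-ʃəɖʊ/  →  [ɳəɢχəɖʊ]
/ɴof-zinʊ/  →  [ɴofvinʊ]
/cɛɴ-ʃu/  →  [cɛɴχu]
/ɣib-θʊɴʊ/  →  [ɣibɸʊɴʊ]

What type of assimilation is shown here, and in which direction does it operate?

progressive place assimilation

The segment that alternates is /ʃ/, which surfaces as [χ] when adjacent to /ɢ/.
/ʃ/ is postalveolar while /ɢ/ is uvular; the output [χ] is uvular, matching the trigger — so the feature that spreads is place.
Manner and voice are unchanged, so the assimilation is partial, not total.
The other alternating forms pattern the same way: /z/ → [v] after /f/ (alveolar → labiodental, matching labiodental); /ʃ/ → [χ] after /ɴ/ (postalveolar → uvular, matching uvular); /θ/ → [ɸ] after /b/ (dental → bilabial, matching bilabial) — only place changes, and always toward the preceding segment.
Since the segment that changes follows the conditioning segment, the assimilation is progressive.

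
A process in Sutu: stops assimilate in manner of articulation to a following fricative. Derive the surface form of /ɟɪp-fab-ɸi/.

[ɟɪɸfaβɸi]

The rule targets /p/ (voiceless bilabial stop), which sits before the trigger /f/ (fricative).
A voiceless bilabial fricative is [ɸ], so the surface segment is [ɸ].
The same rule applies at the second boundary: /b/ → [β] next to /ɸ/.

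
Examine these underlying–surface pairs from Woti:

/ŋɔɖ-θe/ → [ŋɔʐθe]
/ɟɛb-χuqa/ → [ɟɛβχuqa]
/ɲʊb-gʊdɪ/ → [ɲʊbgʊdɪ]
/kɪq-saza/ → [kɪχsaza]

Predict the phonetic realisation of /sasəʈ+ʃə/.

The data show regressive manner assimilation: /ɖ/ → [ʐ] before /θ/; /b/ → [β] before /χ/; /q/ → [χ] before /s/. In each pair only manner changes, matching the following consonant, while place and voice stay constant.
Nothing changes in [ɲʊbgʊdɪ]: there the adjacent consonants already agree in manner (/b/ and /g/ are both stops), so this form is consistent with the same rule.
The rule targets /ʈ/ (voiceless retroflex stop), which sits before the trigger /ʃ/ (fricative).
Changing only its manner to fricative gives [ʂ] — the voiceless retroflex fricative.

[sasəʂʃə]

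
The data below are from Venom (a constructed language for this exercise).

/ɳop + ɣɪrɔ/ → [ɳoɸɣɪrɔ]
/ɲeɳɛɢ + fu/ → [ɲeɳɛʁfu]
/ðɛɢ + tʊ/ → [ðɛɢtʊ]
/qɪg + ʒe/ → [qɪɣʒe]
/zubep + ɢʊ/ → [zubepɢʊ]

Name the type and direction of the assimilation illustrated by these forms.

regressive manner assimilation

Underlying /p/ is realised as [ɸ] next to /ɣ/; /ɣ/ itself does not change.
/p/ is a stop while /ɣ/ is a fricative; the output [ɸ] is a fricative, matching the trigger — so the feature that spreads is manner.
Place and voice are unchanged, so the assimilation is partial, not total.
The other alternating forms pattern the same way: /ɢ/ → [ʁ] before /f/ (stop → fricative, matching a fricative); /g/ → [ɣ] before /ʒ/ (stop → fricative, matching a fricative) — only manner changes, and always toward the following segment.
Nothing changes in [ðɛɢtʊ], [zubepɢʊ]: there the adjacent consonants already agree in manner (/ɢ/ and /t/ are both stops; /p/ and /ɢ/ are both stops), so these forms are consistent with the same rule.
Since the segment that changes precedes the conditioning segment, the assimilation is regressive.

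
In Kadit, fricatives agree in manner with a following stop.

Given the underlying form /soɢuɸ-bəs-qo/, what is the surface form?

[soɢupbətqo]

/ɸ/ is a voiceless bilabial fricative. The following trigger /b/ is a stop, so /ɸ/ must become a stop as well.
The voiceless bilabial stop is [p], so /ɸ/ → [p].
At the second juncture, /s/ likewise becomes [t] adjacent to /q/.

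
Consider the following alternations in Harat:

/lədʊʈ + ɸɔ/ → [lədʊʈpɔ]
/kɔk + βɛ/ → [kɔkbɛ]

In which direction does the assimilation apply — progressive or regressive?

progressive

The segment that alternates is /ɸ/, which surfaces as [p] when adjacent to /ʈ/.
/ɸ/ is a fricative while /ʈ/ is a stop; the output [p] is a stop, matching the trigger — so the feature that spreads is manner.
The same holds elsewhere in the data: /β/ → [b] after /k/ (fricative → stop, matching a stop) — only manner changes, and always toward the preceding segment.
The trigger is the preceding segment, so the direction is progressive (perseverative).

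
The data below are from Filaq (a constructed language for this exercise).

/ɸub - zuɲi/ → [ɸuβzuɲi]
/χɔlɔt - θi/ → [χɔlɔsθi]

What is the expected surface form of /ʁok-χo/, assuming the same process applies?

The data show regressive manner assimilation: /b/ → [β] before /z/; /t/ → [s] before /θ/. In each pair only manner changes, matching the following consonant, while place and voice stay constant.
The rule targets /k/ (voiceless velar stop), which sits before the trigger /χ/ (fricative).
Changing only its manner to fricative gives [x] — the voiceless velar fricative.

[ʁoxχo]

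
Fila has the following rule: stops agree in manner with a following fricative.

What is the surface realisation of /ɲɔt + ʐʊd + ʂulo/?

The rule targets /t/ (voiceless alveolar stop), which sits before the trigger /ʐ/ (fricative).
The voiceless alveolar fricative is [s], so /t/ → [s].
The same rule applies at the second boundary: /d/ → [z] next to /ʂ/.

[ɲɔsʐʊzʂulo]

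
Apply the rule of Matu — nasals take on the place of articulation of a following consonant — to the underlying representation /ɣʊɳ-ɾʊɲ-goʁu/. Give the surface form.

The rule targets /ɳ/ (voiced retroflex nasal), which sits before the trigger /ɾ/ (alveolar).
Changing only its place to alveolar gives [n] — the voiced alveolar nasal.
The same rule applies at the second boundary: /ɲ/ → [ŋ] next to /g/.

[ɣʊnɾʊŋgoʁu]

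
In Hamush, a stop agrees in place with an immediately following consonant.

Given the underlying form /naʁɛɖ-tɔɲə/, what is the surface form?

[naʁɛdtɔɲə]

The rule targets /ɖ/ (voiced retroflex stop), which sits before the trigger /t/ (alveolar).
A voiced alveolar stop is [d], so the surface segment is [d].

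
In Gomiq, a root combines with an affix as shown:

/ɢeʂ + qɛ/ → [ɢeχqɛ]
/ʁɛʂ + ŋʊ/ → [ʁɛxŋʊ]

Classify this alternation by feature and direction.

regressive place assimilation

Comparing underlying and surface forms, /ʂ/ → [χ] is the alternation; the neighbouring /q/ is constant.
/ʂ/ is retroflex while /q/ is uvular; the output [χ] is uvular, matching the trigger — so the feature that spreads is place.
Manner and voice are unchanged, so the assimilation is partial, not total.
Checking the remaining alternation: /ʂ/ → [x] before /ŋ/ (retroflex → velar, matching velar) — only place changes, and always toward the following segment.
Since the segment that changes precedes the conditioning segment, the assimilation is regressive.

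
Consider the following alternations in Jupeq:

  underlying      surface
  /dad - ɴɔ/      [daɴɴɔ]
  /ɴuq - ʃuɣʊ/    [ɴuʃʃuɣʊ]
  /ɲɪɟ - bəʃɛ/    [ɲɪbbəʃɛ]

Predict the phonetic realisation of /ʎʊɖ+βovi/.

The data show regressive total assimilation (/d/ → [ɴ] before /ɴ/; /q/ → [ʃ] before /ʃ/; /ɟ/ → [b] before /b/): in every case the target segment becomes identical to its following neighbour, copying more than a single feature.
/ɖ/ is the segment targeted by the rule; it sits immediately before /β/, so it assimilates completely and surfaces as [β].

[ʎʊββovi]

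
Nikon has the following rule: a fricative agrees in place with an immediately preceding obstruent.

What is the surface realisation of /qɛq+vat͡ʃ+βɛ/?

/v/ is a voiced labiodental fricative. The preceding trigger /q/ is uvular, so /v/ must become uvular as well.
Changing only its place to uvular gives [ʁ] — the voiced uvular fricative.
At the second juncture, /β/ likewise becomes [ʒ] adjacent to /t͡ʃ/.

[qɛqʁat͡ʃʒɛ]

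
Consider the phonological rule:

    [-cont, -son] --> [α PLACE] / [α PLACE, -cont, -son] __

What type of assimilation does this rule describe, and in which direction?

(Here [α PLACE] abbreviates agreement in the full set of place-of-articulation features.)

progressive place assimilation

The rule copies the place features (abbreviated [PLACE]) from the environment onto the target, so the assimilating feature is place.
The conditioning segment sits to the left of the focus bar, meaning the trigger precedes the segment that changes — progressive assimilation.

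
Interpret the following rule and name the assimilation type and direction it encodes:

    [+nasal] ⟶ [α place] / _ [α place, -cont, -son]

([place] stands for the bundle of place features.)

The shared variable α links the value of the place features (abbreviated [place]) on the target to the same value on the neighbouring segment, so place is the feature that assimilates.
Since the environment is written after the underscore, the trigger follows the target; the direction is regressive.

regressive place assimilation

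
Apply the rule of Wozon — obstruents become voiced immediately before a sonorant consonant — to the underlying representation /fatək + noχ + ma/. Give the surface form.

The rule targets /k/ (voiceless velar stop), which sits before the trigger /n/ (voiced).
Changing only its voicing to voiced gives [g] — the voiced velar stop.
At the second juncture, /χ/ likewise becomes [ʁ] adjacent to /m/.

[fatəgnoʁma]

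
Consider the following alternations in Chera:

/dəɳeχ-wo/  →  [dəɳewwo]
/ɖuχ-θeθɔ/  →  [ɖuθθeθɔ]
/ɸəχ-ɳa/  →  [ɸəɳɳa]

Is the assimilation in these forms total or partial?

Comparing underlying and surface forms, /χ/ → [w] is the alternation; the neighbouring /w/ is constant.
The output [w] is identical to the trigger /w/ — every feature (place, manner, voicing) has been copied — so this is total assimilation.
The other forms behave the same way: /χ/ → [θ] before /θ/; /χ/ → [ɳ] before /ɳ/ — in each case the output is a copy of the following consonant.

total assimilation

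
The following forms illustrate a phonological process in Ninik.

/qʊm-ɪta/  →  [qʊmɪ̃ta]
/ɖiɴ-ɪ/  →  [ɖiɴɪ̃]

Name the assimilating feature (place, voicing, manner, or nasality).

The vowel /ɪ/ surfaces as nasalised [ɪ̃] next to the preceding nasal /m/ — it has acquired the [+nasal] feature of its neighbour.
Likewise in the remaining data: /ɪ/ → [ɪ̃] after /ɴ/ — each time a vowel is nasalised next to a preceding nasal.

nasality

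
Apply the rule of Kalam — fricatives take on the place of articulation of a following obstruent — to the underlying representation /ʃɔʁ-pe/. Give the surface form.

The rule targets /ʁ/ (voiced uvular fricative), which sits before the trigger /p/ (bilabial).
The voiced bilabial fricative is [β], so /ʁ/ → [β].

[ʃɔβpe]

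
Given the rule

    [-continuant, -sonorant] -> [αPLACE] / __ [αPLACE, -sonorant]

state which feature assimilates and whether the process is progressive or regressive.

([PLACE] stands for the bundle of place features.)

regressive place assimilation

The shared variable α links the value of the place features (abbreviated [PLACE]) on the target to the same value on the neighbouring segment, so place is the feature that assimilates.
The conditioning segment sits to the right of the focus bar, meaning the trigger follows the segment that changes — regressive assimilation.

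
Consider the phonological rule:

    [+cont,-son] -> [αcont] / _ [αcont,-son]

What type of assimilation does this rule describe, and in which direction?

regressive manner assimilation

The rule copies [cont] (continuancy) from the environment onto the target fricatives; since [±cont] encodes the stop/fricative manner contrast, the assimilating dimension is manner.
The conditioning segment sits to the right of the focus bar, meaning the trigger follows the segment that changes — regressive assimilation.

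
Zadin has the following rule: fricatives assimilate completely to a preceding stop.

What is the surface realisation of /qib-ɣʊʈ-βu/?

[qibbʊʈʈu]

/ɣ/ is the segment targeted by the rule; it sits immediately after /b/, so it assimilates completely and surfaces as [b].
The same rule applies at the second boundary: /β/ → [ʈ] next to /ʈ/.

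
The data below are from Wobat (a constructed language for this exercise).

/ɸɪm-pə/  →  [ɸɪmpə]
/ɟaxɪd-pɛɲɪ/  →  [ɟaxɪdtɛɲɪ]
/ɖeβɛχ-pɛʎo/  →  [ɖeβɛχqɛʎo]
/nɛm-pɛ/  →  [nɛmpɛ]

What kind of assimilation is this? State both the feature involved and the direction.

progressive place assimilation

Comparing underlying and surface forms, /p/ → [t] is the alternation; the neighbouring /d/ is constant.
/p/ is bilabial while /d/ is alveolar; the output [t] is alveolar, matching the trigger — so the feature that spreads is place.
Manner and voice are unchanged, so the assimilation is partial, not total.
Checking the remaining alternation: /p/ → [q] after /χ/ (bilabial → uvular, matching uvular) — only place changes, and always toward the preceding segment.
No alternation appears in [ɸɪmpə], [nɛmpɛ]: there the adjacent consonants already agree in place (/p/ and /m/ are both bilabial; /p/ and /m/ are both bilabial), so these forms are consistent with the same rule.
The trigger is the preceding segment, so the direction is progressive (perseverative).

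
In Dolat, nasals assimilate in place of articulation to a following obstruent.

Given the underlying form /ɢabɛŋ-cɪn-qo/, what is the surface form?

The rule targets /ŋ/ (voiced velar nasal), which sits before the trigger /c/ (palatal).
The voiced palatal nasal is [ɲ], so /ŋ/ → [ɲ].
The same rule applies at the second boundary: /n/ → [ɴ] next to /q/.

[ɢabɛɲcɪɴqo]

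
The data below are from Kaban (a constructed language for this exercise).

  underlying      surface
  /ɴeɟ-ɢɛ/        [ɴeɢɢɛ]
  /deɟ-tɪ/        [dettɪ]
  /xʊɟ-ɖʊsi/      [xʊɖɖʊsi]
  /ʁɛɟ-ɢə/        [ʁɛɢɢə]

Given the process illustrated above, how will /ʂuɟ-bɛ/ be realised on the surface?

The data show regressive total assimilation (/ɟ/ → [ɢ] before /ɢ/; /ɟ/ → [t] before /t/; /ɟ/ → [ɖ] before /ɖ/): in every case the target segment becomes identical to its following neighbour, copying more than a single feature.
/ɟ/ is the segment targeted by the rule; it sits immediately before /b/, so it assimilates completely and surfaces as [b].

[ʂubbɛ]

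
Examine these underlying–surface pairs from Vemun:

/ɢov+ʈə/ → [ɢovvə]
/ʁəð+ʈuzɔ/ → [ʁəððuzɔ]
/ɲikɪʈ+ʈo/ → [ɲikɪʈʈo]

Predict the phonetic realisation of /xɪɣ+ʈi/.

[xɪɣɣi]

The data show progressive total assimilation (/ʈ/ → [v] after /v/; /ʈ/ → [ð] after /ð/): in every case the target segment becomes identical to its preceding neighbour, copying more than a single feature.
In [ɲikɪʈʈo] the two consonants at the boundary are already identical (/ʈ/ + /ʈ/), so the rule applies vacuously and nothing changes.
/ʈ/ is the segment targeted by the rule; it sits immediately after /ɣ/, so it assimilates completely and surfaces as [ɣ].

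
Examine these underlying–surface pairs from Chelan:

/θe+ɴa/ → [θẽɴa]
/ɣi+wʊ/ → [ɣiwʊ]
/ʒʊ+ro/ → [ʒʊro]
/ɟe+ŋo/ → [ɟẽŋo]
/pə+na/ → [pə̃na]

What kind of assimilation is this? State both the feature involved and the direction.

The vowel /e/ surfaces as nasalised [ẽ] next to the following nasal /ɴ/ — it has acquired the [+nasal] feature of its neighbour.
The other forms show the same pattern: /e/ → [ẽ] before /ŋ/; /ə/ → [ə̃] before /n/ — each time a vowel is nasalised next to a following nasal.
No change occurs in [ɣiwʊ], [ʒʊro] because the vowel at the boundary is adjacent to an oral consonant, not a nasal (/i/ next to /w/; /ʊ/ next to /r/).
Because the conditioning nasal is to the right of the vowel that changes, the process is regressive (anticipatory).

regressive nasality assimilation (vowel nasalisation)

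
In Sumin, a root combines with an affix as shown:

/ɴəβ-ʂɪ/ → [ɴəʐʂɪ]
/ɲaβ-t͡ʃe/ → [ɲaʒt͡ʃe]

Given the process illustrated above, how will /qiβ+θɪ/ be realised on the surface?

The data show regressive place assimilation: /β/ → [ʐ] before /ʂ/; /β/ → [ʒ] before /t͡ʃ/. In each pair only place changes, matching the following consonant, while manner and voice stay constant.
/β/ is a voiced bilabial fricative. The following trigger /θ/ is dental, so /β/ must become dental as well.
Changing only its place to dental gives [ð] — the voiced dental fricative.

[qiðθɪ]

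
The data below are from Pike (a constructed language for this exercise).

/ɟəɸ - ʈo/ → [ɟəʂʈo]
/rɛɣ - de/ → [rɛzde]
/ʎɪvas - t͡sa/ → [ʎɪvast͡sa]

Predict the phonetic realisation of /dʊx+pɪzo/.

[dʊɸpɪzo]

The data show regressive place assimilation: /ɸ/ → [ʂ] before /ʈ/; /ɣ/ → [z] before /d/. In each pair only place changes, matching the following consonant, while manner and voice stay constant.
Nothing changes in [ʎɪvast͡sa]: there the adjacent consonants already agree in place (/s/ and /t͡s/ are both alveolar), so this form is consistent with the same rule.
/x/ is a voiceless velar fricative. The following trigger /p/ is bilabial, so /x/ must become bilabial as well.
A voiceless bilabial fricative is [ɸ], so the surface segment is [ɸ].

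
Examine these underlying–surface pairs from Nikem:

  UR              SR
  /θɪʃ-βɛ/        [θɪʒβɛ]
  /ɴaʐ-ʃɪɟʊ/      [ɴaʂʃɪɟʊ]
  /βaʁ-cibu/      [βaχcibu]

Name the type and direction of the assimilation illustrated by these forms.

Comparing underlying and surface forms, /ʃ/ → [ʒ] is the alternation; the neighbouring /β/ is constant.
The change voiceless → voiced matches the voicing of the following /β/, identifying this as voicing assimilation.
Place and manner are unchanged, so the assimilation is partial, not total.
The same holds elsewhere in the data: /ʐ/ → [ʂ] before /ʃ/ (voiced → voiceless, matching voiceless); /ʁ/ → [χ] before /c/ (voiced → voiceless, matching voiceless) — only voicing changes, and always toward the following segment.
Since the segment that changes precedes the conditioning segment, the assimilation is regressive.

regressive voicing assimilation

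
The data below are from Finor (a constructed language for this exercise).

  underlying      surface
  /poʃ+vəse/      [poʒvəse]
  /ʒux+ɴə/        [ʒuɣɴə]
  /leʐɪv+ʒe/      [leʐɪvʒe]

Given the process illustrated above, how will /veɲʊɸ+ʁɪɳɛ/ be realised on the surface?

The data show regressive voicing assimilation: /ʃ/ → [ʒ] before /v/; /x/ → [ɣ] before /ɴ/. In each pair only voicing changes, matching the following consonant, while place and manner stay constant.
Nothing changes in [leʐɪvʒe]: there the adjacent consonants already agree in voicing (/v/ and /ʒ/ are both voiced), so this form is consistent with the same rule.
/ɸ/ is a voiceless bilabial fricative. The following trigger /ʁ/ is voiced, so /ɸ/ must become voiced as well.
A voiced bilabial fricative is [β], so the surface segment is [β].

[veɲʊβʁɪɳɛ]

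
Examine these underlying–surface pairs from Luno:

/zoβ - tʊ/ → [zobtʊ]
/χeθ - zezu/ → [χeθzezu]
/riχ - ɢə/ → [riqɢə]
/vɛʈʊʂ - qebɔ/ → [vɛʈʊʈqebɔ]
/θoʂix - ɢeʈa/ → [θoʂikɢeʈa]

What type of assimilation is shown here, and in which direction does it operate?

regressive manner assimilation

Comparing underlying and surface forms, /β/ → [b] is the alternation; the neighbouring /t/ is constant.
The change fricative → stop matches the manner of the following /t/, identifying this as manner assimilation.
Place and voice are unchanged, so the assimilation is partial, not total.
The same holds elsewhere in the data: /χ/ → [q] before /ɢ/ (fricative → stop, matching a stop); /ʂ/ → [ʈ] before /q/ (fricative → stop, matching a stop); /x/ → [k] before /ɢ/ (fricative → stop, matching a stop) — only manner changes, and always toward the following segment.
Nothing changes in [χeθzezu]: there the adjacent consonants already agree in manner (/θ/ and /z/ are both fricatives), so this form is consistent with the same rule.
Since the segment that changes precedes the conditioning segment, the assimilation is regressive.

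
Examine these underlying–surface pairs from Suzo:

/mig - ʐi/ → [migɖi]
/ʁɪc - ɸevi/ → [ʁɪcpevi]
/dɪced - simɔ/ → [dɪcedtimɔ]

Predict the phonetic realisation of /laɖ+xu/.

[laɖku]

The data show progressive manner assimilation: /ʐ/ → [ɖ] after /g/; /ɸ/ → [p] after /c/; /s/ → [t] after /d/. In each pair only manner changes, matching the preceding consonant, while place and voice stay constant.
The rule targets /x/ (voiceless velar fricative), which sits after the trigger /ɖ/ (stop).
The voiceless velar stop is [k], so /x/ → [k].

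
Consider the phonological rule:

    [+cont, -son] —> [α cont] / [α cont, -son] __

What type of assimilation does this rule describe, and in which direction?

progressive manner assimilation

The rule copies [cont] (continuancy) from the environment onto the target fricatives; since [±cont] encodes the stop/fricative manner contrast, the assimilating dimension is manner.
The conditioning segment sits to the left of the focus bar, meaning the trigger precedes the segment that changes — progressive assimilation.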